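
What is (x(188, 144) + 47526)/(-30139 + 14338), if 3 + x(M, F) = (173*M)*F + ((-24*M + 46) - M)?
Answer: -4726325/15801 ≈ -299.12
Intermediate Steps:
x(M, F) = 43 - 25*M + 173*F*M (x(M, F) = -3 + ((173*M)*F + ((-24*M + 46) - M)) = -3 + (173*F*M + ((46 - 24*M) - M)) = -3 + (173*F*M + (46 - 25*M)) = -3 + (46 - 25*M + 173*F*M) = 43 - 25*M + 173*F*M)
(x(188, 144) + 47526)/(-30139 + 14338) = ((43 - 25*188 + 173*144*188) + 47526)/(-30139 + 14338) = ((43 - 4700 + 4683456) + 47526)/(-15801) = (4678799 + 47526)*(-1/15801) = 4726325*(-1/15801) = -4726325/15801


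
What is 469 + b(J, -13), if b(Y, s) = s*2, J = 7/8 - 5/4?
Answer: 443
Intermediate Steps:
J = -3/8 (J = 7*(⅛) - 5*¼ = 7/8 - 5/4 = -3/8 ≈ -0.37500)
b(Y, s) = 2*s
469 + b(J, -13) = 469 + 2*(-13) = 469 - 26 = 443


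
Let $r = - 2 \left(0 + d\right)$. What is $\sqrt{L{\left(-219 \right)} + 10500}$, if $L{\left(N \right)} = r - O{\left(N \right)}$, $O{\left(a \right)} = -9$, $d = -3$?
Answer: $\sqrt{10515} \approx 102.54$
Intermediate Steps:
$r = 6$ ($r = - 2 \left(0 - 3\right) = \left(-2\right) \left(-3\right) = 6$)
$L{\left(N \right)} = 15$ ($L{\left(N \right)} = 6 - -9 = 6 + 9 = 15$)
$\sqrt{L{\left(-219 \right)} + 10500} = \sqrt{15 + 10500} = \sqrt{10515}$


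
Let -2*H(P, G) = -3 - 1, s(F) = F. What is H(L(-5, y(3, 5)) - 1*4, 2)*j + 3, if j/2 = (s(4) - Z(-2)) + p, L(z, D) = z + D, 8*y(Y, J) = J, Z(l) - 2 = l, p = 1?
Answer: 23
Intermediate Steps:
Z(l) = 2 + l
y(Y, J) = J/8
L(z, D) = D + z
H(P, G) = 2 (H(P, G) = -(-3 - 1)/2 = -½*(-4) = 2)
j = 10 (j = 2*((4 - (2 - 2)) + 1) = 2*((4 - 1*0) + 1) = 2*((4 + 0) + 1) = 2*(4 + 1) = 2*5 = 10)
H(L(-5, y(3, 5)) - 1*4, 2)*j + 3 = 2*10 + 3 = 20 + 3 = 23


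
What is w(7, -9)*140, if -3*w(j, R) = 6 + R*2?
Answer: 560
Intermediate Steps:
w(j, R) = -2 - 2*R/3 (w(j, R) = -(6 + R*2)/3 = -(6 + 2*R)/3 = -2 - 2*R/3)
w(7, -9)*140 = (-2 - 2/3*(-9))*140 = (-2 + 6)*140 = 4*140 = 560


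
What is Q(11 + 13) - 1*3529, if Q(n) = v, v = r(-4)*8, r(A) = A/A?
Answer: -3521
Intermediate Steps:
r(A) = 1
v = 8 (v = 1*8 = 8)
Q(n) = 8
Q(11 + 13) - 1*3529 = 8 - 1*3529 = 8 - 3529 = -3521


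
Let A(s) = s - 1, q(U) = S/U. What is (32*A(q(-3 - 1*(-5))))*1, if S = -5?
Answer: -112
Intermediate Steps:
q(U) = -5/U
A(s) = -1 + s
(32*A(q(-3 - 1*(-5))))*1 = (32*(-1 - 5/(-3 - 1*(-5))))*1 = (32*(-1 - 5/(-3 + 5)))*1 = (32*(-1 - 5/2))*1 = (32*(-7/2))*1 = -112*1 = -112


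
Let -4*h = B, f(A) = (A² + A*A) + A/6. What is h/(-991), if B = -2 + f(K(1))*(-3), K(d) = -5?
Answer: -299/7928 ≈ -0.037714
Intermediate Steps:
f(A) = 2*A² + A/6 (f(A) = (A² + A²) + A*(⅙) = 2*A² + A/6)
B = -299/2 (B = -2 + ((⅙)*(-5)*(1 + 12*(-5)))*(-3) = -2 + ((⅙)*(-5)*(1 - 60))*(-3) = -2 + ((⅙)*(-5)*(-59))*(-3) = -2 + (295/6)*(-3) = -2 - 295/2 = -299/2 ≈ -149.50)
h = 299/8 (h = -¼*(-299/2) = 299/8 ≈ 37.375)
h/(-991) = (299/8)/(-991) = (299/8)*(-1/991) = -299/7928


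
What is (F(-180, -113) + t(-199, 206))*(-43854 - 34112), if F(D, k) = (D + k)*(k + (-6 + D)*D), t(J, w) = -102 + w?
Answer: 762228907482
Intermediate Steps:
F(D, k) = (D + k)*(k + D*(-6 + D))
(F(-180, -113) + t(-199, 206))*(-43854 - 34112) = (((-180)³ + (-113)² - 6*(-180)² - 113*(-180)² - 5*(-180)*(-113)) + (-102 + 206))*(-43854 - 34112) = ((-5832000 + 12769 - 6*32400 - 113*32400 - 101700) + 104)*(-77966) = ((-5832000 + 12769 - 194400 - 3661200 - 101700) + 104)*(-77966) = (-9776531 + 104)*(-77966) = -9776427*(-77966) = 762228907482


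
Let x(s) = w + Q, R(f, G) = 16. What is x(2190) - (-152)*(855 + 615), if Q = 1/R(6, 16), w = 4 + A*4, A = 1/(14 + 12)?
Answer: 46476397/208 ≈ 2.2344e+5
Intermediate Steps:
A = 1/26 ≈ 0.038462
w = 54/13 (w = 4 + (1/26)*4 = 4 + 2/13 = 54/13 ≈ 4.1538)
Q = 1/16 ≈ 0.062500
x(s) = 877/208 (x(s) = 54/13 + 1/16 = 877/208)
x(2190) - (-152)*(855 + 615) = 877/208 - (-152)*(855 + 615) = 877/208 - (-152)*1470 = 877/208 - 1*(-223440) = 877/208 + 223440 = 46476397/208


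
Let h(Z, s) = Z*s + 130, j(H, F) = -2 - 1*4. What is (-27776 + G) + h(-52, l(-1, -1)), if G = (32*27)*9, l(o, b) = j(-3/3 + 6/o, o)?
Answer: -19558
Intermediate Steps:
j(H, F) = -6 (j(H, F) = -2 - 4 = -6)
l(o, b) = -6
G = 7776 (G = 864*9 = 7776)
h(Z, s) = 130 + Z*s
(-27776 + G) + h(-52, l(-1, -1)) = (-27776 + 7776) + (130 - 52*(-6)) = -20000 + (130 + 312) = -20000 + 442 = -19558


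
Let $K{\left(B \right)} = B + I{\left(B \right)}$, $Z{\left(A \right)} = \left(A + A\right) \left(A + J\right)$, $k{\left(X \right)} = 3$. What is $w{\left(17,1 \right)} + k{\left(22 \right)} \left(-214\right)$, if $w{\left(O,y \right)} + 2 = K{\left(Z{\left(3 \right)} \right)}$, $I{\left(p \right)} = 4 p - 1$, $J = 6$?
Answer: $-375$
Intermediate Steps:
$I{\left(p \right)} = -1 + 4 p$
$Z{\left(A \right)} = 2 A \left(6 + A\right)$ ($Z{\left(A \right)} = \left(A + A\right) \left(A + 6\right) = 2 A \left(6 + A\right)$)
$K{\left(B \right)} = -1 + 5 B$ ($K{\left(B \right)} = B + \left(-1 + 4 B\right) = -1 + 5 B$)
$w{\left(O,y \right)} = 267$ ($w{\left(O,y \right)} = -2 - \left(1 - 5 \cdot 2 \cdot 3 \left(6 + 3\right)\right) = -2 - \left(1 - 5 \cdot 2 \cdot 3 \cdot 9\right) = -2 + \left(-1 + 5 \cdot 54\right) = -2 + \left(-1 + 270\right) = -2 + 269 = 267$)
$w{\left(17,1 \right)} + k{\left(22 \right)} \left(-214\right) = 267 + 3 \left(-214\right) = 267 - 642 = -375$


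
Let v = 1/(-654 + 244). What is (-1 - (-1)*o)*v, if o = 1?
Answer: 0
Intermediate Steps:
v = -1/410 (v = 1/(-410) = -1/410 ≈ -0.0024390)
(-1 - (-1)*o)*v = (-1 - (-1))*(-1/410) = (-1 - 1*(-1))*(-1/410) = (-1 + 1)*(-1/410) = 0*(-1/410) = 0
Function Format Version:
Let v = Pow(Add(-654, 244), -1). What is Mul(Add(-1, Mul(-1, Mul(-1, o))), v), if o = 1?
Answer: 0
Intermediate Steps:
v = Rational(-1, 410) (v = Pow(-410, -1) = Rational(-1, 410) ≈ -0.0024390)
Mul(Add(-1, Mul(-1, Mul(-1, o))), v) = Mul(Add(-1, Mul(-1, Mul(-1, 1))), Rational(-1, 410)) = Mul(Add(-1, Mul(-1, -1)), Rational(-1, 410)) = Mul(Add(-1, 1), Rational(-1, 410)) = Mul(0, Rational(-1, 410)) = 0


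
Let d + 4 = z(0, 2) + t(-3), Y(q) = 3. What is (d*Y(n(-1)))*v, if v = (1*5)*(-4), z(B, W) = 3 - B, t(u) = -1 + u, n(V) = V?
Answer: 300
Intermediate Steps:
v = -20 (v = 5*(-4) = -20)
d = -5 (d = -4 + ((3 - 1*0) + (-1 - 3)) = -4 + ((3 + 0) - 4) = -4 + (3 - 4) = -4 - 1 = -5)
(d*Y(n(-1)))*v = -5*3*(-20) = -15*(-20) = 300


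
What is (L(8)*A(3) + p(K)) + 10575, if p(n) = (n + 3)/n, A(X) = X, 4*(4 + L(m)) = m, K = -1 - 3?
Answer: 42277/4 ≈ 10569.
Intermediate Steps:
K = -4
L(m) = -4 + m/4
p(n) = (3 + n)/n
(L(8)*A(3) + p(K)) + 10575 = ((-4 + (¼)*8)*3 + (3 - 4)/(-4)) + 10575 = ((-4 + 2)*3 - ¼*(-1)) + 10575 = (-2*3 + ¼) + 10575 = (-6 + ¼) + 10575 = -23/4 + 10575 = 42277/4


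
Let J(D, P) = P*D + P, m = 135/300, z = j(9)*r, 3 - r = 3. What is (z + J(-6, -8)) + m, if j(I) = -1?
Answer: 809/20 ≈ 40.450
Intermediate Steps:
r = 0 (r = 3 - 1*3 = 3 - 3 = 0)
z = 0 (z = -1*0 = 0)
m = 9/20 (m = 135*(1/300) = 9/20 ≈ 0.45000)
J(D, P) = P + D*P (J(D, P) = D*P + P = P + D*P)
(z + J(-6, -8)) + m = (0 - 8*(1 - 6)) + 9/20 = (0 - 8*(-5)) + 9/20 = (0 + 40) + 9/20 = 40 + 9/20 = 809/20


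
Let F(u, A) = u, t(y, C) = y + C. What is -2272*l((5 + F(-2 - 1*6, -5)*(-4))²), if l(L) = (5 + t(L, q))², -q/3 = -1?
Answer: -4308005088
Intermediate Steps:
q = 3 (q = -3*(-1) = 3)
t(y, C) = C + y
l(L) = (8 + L)² (l(L) = (5 + (3 + L))² = (8 + L)²)
-2272*l((5 + F(-2 - 1*6, -5)*(-4))²) = -2272*(8 + (5 + (-2 - 1*6)*(-4))²)² = -2272*(8 + (5 + (-2 - 6)*(-4))²)² = -2272*(8 + (5 - 8*(-4))²)² = -2272*(8 + (5 + 32)²)² = -2272*(8 + 37²)² = -2272*(8 + 1369)² = -2272*1377² = -2272*1896129 = -4308005088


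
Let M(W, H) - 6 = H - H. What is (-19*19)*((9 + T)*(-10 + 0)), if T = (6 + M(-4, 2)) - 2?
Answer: 68590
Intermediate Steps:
M(W, H) = 6 (M(W, H) = 6 + (H - H) = 6 + 0 = 6)
T = 10 (T = (6 + 6) - 2 = 12 - 2 = 10)
(-19*19)*((9 + T)*(-10 + 0)) = (-19*19)*((9 + 10)*(-10 + 0)) = -6859*(-10) = -361*(-190) = 68590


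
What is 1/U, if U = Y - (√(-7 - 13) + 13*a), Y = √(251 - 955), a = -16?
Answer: 1/(2*(104 - I*√5 + 4*I*√11)) ≈ 0.0047542 - 0.00050424*I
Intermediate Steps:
Y = 8*I*√11 (Y = √(-704) = 8*I*√11 ≈ 26.533*I)
U = 208 - 2*I*√5 + 8*I*√11 (U = 8*I*√11 - (√(-7 - 13) + 13*(-16)) = 8*I*√11 - (√(-20) - 208) = 8*I*√11 - (2*I*√5 - 208) = 8*I*√11 - (-208 + 2*I*√5) = 8*I*√11 + (208 - 2*I*√5) = 208 - 2*I*√5 + 8*I*√11 ≈ 208.0 + 22.061*I)
1/U = 1/(208 - 2*I*√5 + 8*I*√11)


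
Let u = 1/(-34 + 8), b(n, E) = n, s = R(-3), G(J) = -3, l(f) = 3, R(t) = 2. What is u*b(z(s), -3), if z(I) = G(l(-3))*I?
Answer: 3/13 ≈ 0.23077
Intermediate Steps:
s = 2
z(I) = -3*I
u = -1/26 (u = 1/(-26) = -1/26 ≈ -0.038462)
u*b(z(s), -3) = -(-3)*2/26 = -1/26*(-6) = 3/13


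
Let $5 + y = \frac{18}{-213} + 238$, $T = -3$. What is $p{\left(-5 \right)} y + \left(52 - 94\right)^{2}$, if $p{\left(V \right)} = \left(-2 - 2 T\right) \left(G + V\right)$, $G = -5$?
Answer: $- \frac{536236}{71} \approx -7552.6$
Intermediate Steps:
$y = \frac{16537}{71}$ ($y = -5 + \left(\frac{18}{-213} + 238\right) = -5 + \left(18 \left(- \frac{1}{213}\right) + 238\right) = -5 + \left(- \frac{6}{71} + 238\right) = -5 + \frac{16892}{71} = \frac{16537}{71} \approx 232.92$)
$p{\left(V \right)} = -20 + 4 V$ ($p{\left(V \right)} = \left(-2 - -6\right) \left(-5 + V\right) = \left(-2 + 6\right) \left(-5 + V\right) = 4 \left(-5 + V\right) = -20 + 4 V$)
$p{\left(-5 \right)} y + \left(52 - 94\right)^{2} = \left(-20 + 4 \left(-5\right)\right) \frac{16537}{71} + \left(52 - 94\right)^{2} = \left(-20 - 20\right) \frac{16537}{71} + \left(-42\right)^{2} = \left(-40\right) \frac{16537}{71} + 1764 = - \frac{661480}{71} + 1764 = - \frac{536236}{71}$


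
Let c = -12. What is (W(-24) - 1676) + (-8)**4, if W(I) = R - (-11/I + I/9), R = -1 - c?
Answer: 58397/24 ≈ 2433.2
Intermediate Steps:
R = 11 (R = -1 - 1*(-12) = -1 + 12 = 11)
W(I) = 11 + 11/I - I/9 (W(I) = 11 - (-11/I + I/9) = 11 + (11/I - I/9) = 11 + 11/I - I/9)
(W(-24) - 1676) + (-8)**4 = ((11 + 11/(-24) - 1/9*(-24)) - 1676) + (-8)**4 = ((11 + 11*(-1/24) + 8/3) - 1676) + 4096 = ((11 - 11/24 + 8/3) - 1676) + 4096 = (317/24 - 1676) + 4096 = -39907/24 + 4096 = 58397/24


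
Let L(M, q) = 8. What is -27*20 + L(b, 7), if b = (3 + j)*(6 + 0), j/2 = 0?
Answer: -532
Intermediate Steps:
j = 0 (j = 2*0 = 0)
b = 18 (b = (3 + 0)*(6 + 0) = 3*6 = 18)
-27*20 + L(b, 7) = -27*20 + 8 = -540 + 8 = -532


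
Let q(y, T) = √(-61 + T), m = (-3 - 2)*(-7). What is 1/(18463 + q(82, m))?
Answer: 18463/340882395 - I*√26/340882395 ≈ 5.4162e-5 - 1.4958e-8*I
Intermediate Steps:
m = 35 (m = -5*(-7) = 35)
1/(18463 + q(82, m)) = 1/(18463 + √(-61 + 35)) = 1/(18463 + √(-26)) = 1/(18463 + I*√26)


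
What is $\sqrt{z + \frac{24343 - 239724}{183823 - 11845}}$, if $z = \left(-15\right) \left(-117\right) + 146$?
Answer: $\frac{\sqrt{56187757358466}}{171978} \approx 43.586$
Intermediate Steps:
$z = 1901$ ($z = 1755 + 146 = 1901$)
$\sqrt{z + \frac{24343 - 239724}{183823 - 11845}} = \sqrt{1901 + \frac{24343 - 239724}{183823 - 11845}} = \sqrt{1901 - \frac{215381}{183823 - 11845}} = \sqrt{1901 - \frac{215381}{171978}} = \sqrt{\frac{326714797}{171978}} = \frac{\sqrt{56187757358466}}{171978}$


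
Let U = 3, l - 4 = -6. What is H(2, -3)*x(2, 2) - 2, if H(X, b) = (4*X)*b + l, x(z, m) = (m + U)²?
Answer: -652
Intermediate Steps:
l = -2 (l = 4 - 6 = -2)
x(z, m) = (3 + m)² (x(z, m) = (m + 3)² = (3 + m)²)
H(X, b) = -2 + 4*X*b (H(X, b) = (4*X)*b - 2 = 4*X*b - 2 = -2 + 4*X*b)
H(2, -3)*x(2, 2) - 2 = (-2 + 4*2*(-3))*(3 + 2)² - 2 = (-2 - 24)*5² - 2 = -26*25 - 2 = -650 - 2 = -652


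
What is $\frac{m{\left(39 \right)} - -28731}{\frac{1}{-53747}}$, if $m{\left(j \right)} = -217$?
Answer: $-1532541958$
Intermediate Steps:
$\frac{m{\left(39 \right)} - -28731}{\frac{1}{-53747}} = \frac{-217 - -28731}{\frac{1}{-53747}} = \frac{-217 + 28731}{- \frac{1}{53747}} = 28514 \left(-53747\right) = -1532541958$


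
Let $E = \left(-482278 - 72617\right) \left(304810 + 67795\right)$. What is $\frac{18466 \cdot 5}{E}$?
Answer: $- \frac{18466}{41351330295} \approx -4.4656 \cdot 10^{-7}$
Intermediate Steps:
$E = -206756651475$ ($E = \left(-554895\right) 372605 = -206756651475$)
$\frac{18466 \cdot 5}{E} = \frac{18466 \cdot 5}{-206756651475} = 92330 \left(- \frac{1}{206756651475}\right) = - \frac{18466}{41351330295}$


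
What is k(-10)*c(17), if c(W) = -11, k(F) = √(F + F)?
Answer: -22*I*√5 ≈ -49.193*I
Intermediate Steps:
k(F) = √2*√F (k(F) = √(2*F) = √2*√F)
k(-10)*c(17) = (√2*√(-10))*(-11) = (√2*(I*√10))*(-11) = (2*I*√5)*(-11) = -22*I*√5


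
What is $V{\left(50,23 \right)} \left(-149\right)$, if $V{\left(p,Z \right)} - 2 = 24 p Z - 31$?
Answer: $-4108079$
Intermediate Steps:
$V{\left(p,Z \right)} = -29 + 24 Z p$ ($V{\left(p,Z \right)} = 2 + \left(24 p Z - 31\right) = 2 + \left(24 Z p - 31\right) = 2 + \left(-31 + 24 Z p\right) = -29 + 24 Z p$)
$V{\left(50,23 \right)} \left(-149\right) = \left(-29 + 24 \cdot 23 \cdot 50\right) \left(-149\right) = \left(-29 + 27600\right) \left(-149\right) = 27571 \left(-149\right) = -4108079$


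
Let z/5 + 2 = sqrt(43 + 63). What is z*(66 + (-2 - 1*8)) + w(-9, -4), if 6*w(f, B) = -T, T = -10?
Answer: -1675/3 + 280*sqrt(106) ≈ 2324.4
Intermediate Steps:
w(f, B) = 5/3 (w(f, B) = (-1*(-10))/6 = (1/6)*10 = 5/3)
z = -10 + 5*sqrt(106) (z = -10 + 5*sqrt(43 + 63) = -10 + 5*sqrt(106) ≈ 41.478)
z*(66 + (-2 - 1*8)) + w(-9, -4) = (-10 + 5*sqrt(106))*(66 + (-2 - 1*8)) + 5/3 = (-10 + 5*sqrt(106))*(66 + (-2 - 8)) + 5/3 = (-10 + 5*sqrt(106))*(66 - 10) + 5/3 = (-10 + 5*sqrt(106))*56 + 5/3 = (-560 + 280*sqrt(106)) + 5/3 = -1675/3 + 280*sqrt(106)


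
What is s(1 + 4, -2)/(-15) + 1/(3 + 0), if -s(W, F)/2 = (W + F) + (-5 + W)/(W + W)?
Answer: 11/15 ≈ 0.73333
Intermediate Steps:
s(W, F) = -2*F - 2*W - (-5 + W)/W (s(W, F) = -2*((W + F) + (-5 + W)/(W + W)) = -2*((F + W) + (-5 + W)/((2*W))) = -2*((F + W) + (-5 + W)*(1/(2*W))) = -2*((F + W) + (-5 + W)/(2*W)) = -2*(F + W + (-5 + W)/(2*W)) = -2*F - 2*W - (-5 + W)/W)
s(1 + 4, -2)/(-15) + 1/(3 + 0) = (-1 - 2*(-2) - 2*(1 + 4) + 5/(1 + 4))/(-15) + 1/(3 + 0) = -(-1 + 4 - 2*5 + 5/5)/15 + 1/3 = -(-1 + 4 - 10 + 5*(1/5))/15 + 1/3 = -(-1 + 4 - 10 + 1)/15 + 1/3 = -1/15*(-6) + 1/3 = 2/5 + 1/3 = 11/15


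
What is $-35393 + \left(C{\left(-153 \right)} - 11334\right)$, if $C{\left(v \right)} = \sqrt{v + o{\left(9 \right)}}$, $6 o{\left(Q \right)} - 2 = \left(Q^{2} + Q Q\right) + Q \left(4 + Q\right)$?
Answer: $-46727 + \frac{7 i \sqrt{78}}{6} \approx -46727.0 + 10.304 i$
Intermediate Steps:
$o{\left(Q \right)} = \frac{1}{3} + \frac{Q^{2}}{3} + \frac{Q \left(4 + Q\right)}{6}$ ($o{\left(Q \right)} = \frac{1}{3} + \frac{\left(Q^{2} + Q Q\right) + Q \left(4 + Q\right)}{6} = \frac{1}{3} + \frac{\left(Q^{2} + Q^{2}\right) + Q \left(4 + Q\right)}{6} = \frac{1}{3} + \frac{2 Q^{2} + Q \left(4 + Q\right)}{6} = \frac{1}{3} + \left(\frac{Q^{2}}{3} + \frac{Q \left(4 + Q\right)}{6}\right) = \frac{1}{3} + \frac{Q^{2}}{3} + \frac{Q \left(4 + Q\right)}{6}$)
$C{\left(v \right)} = \sqrt{\frac{281}{6} + v}$ ($C{\left(v \right)} = \sqrt{v + \left(\frac{1}{3} + \frac{9^{2}}{2} + \frac{2}{3} \cdot 9\right)} = \sqrt{v + \left(\frac{1}{3} + \frac{1}{2} \cdot 81 + 6\right)} = \sqrt{v + \left(\frac{1}{3} + \frac{81}{2} + 6\right)} = \sqrt{v + \frac{281}{6}} = \sqrt{\frac{281}{6} + v}$)
$-35393 + \left(C{\left(-153 \right)} - 11334\right) = -35393 - \left(11334 - \frac{\sqrt{1686 + 36 \left(-153\right)}}{6}\right) = -35393 - \left(11334 - \frac{\sqrt{1686 - 5508}}{6}\right) = -35393 - \left(11334 - \frac{\sqrt{-3822}}{6}\right) = -35393 - \left(11334 - \frac{7 i \sqrt{78}}{6}\right) = -46727 + \frac{7 i \sqrt{78}}{6}$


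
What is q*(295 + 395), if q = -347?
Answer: -239430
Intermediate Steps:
q*(295 + 395) = -347*(295 + 395) = -347*690 = -239430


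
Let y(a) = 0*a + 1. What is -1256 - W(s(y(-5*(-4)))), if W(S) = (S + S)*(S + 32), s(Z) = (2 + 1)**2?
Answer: -1994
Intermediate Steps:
y(a) = 1 (y(a) = 0 + 1 = 1)
s(Z) = 9 (s(Z) = 3**2 = 9)
W(S) = 2*S*(32 + S) (W(S) = (2*S)*(32 + S) = 2*S*(32 + S))
-1256 - W(s(y(-5*(-4)))) = -1256 - 2*9*(32 + 9) = -1256 - 2*9*41 = -1256 - 1*738 = -1256 - 738 = -1994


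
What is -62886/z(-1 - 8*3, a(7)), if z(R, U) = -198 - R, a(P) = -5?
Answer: 62886/173 ≈ 363.50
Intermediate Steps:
-62886/z(-1 - 8*3, a(7)) = -62886/(-198 - (-1 - 8*3)) = -62886/(-198 - (-1 - 24)) = -62886/(-198 - 1*(-25)) = -62886/(-198 + 25) = -62886/(-173) = -62886*(-1/173) = 62886/173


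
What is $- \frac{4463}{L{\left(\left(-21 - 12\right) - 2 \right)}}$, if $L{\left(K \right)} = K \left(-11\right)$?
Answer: $- \frac{4463}{385} \approx -11.592$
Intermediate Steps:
$L{\left(K \right)} = - 11 K$
$- \frac{4463}{L{\left(\left(-21 - 12\right) - 2 \right)}} = - \frac{4463}{\left(-11\right) \left(\left(-21 - 12\right) - 2\right)} = - \frac{4463}{\left(-11\right) \left(-33 - 2\right)} = - \frac{4463}{\left(-11\right) \left(-35\right)} = - \frac{4463}{385}$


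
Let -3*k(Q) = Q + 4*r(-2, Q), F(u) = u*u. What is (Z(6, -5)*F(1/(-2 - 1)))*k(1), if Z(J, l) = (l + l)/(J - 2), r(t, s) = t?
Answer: -35/54 ≈ -0.64815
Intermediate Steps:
F(u) = u**2
k(Q) = 8/3 - Q/3 (k(Q) = -(Q + 4*(-2))/3 = -(Q - 8)/3 = -(-8 + Q)/3 = 8/3 - Q/3)
Z(J, l) = 2*l/(-2 + J) (Z(J, l) = (2*l)/(-2 + J) = 2*l/(-2 + J))
(Z(6, -5)*F(1/(-2 - 1)))*k(1) = ((2*(-5)/(-2 + 6))*(1/(-2 - 1))**2)*(8/3 - 1/3*1) = ((2*(-5)/4)*(1/(-3))**2)*(8/3 - 1/3) = ((2*(-5)*(1/4))*(-1/3)**2)*(7/3) = -5/2*1/9*(7/3) = -5/18*7/3 = -35/54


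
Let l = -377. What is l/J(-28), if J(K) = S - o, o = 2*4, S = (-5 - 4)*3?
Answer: 377/35 ≈ 10.771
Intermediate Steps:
S = -27 (S = -9*3 = -27)
o = 8
J(K) = -35 (J(K) = -27 - 1*8 = -27 - 8 = -35)
l/J(-28) = -377/(-35) = -377*(-1/35) = 377/35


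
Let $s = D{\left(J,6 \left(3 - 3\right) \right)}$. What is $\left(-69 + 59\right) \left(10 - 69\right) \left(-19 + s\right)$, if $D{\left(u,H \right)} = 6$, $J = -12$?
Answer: $-7670$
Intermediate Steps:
$s = 6$
$\left(-69 + 59\right) \left(10 - 69\right) \left(-19 + s\right) = \left(-69 + 59\right) \left(10 - 69\right) \left(-19 + 6\right) = \left(-10\right) \left(-59\right) \left(-13\right) = 590 \left(-13\right) = -7670$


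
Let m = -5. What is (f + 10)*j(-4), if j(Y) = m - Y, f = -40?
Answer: 30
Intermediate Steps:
j(Y) = -5 - Y
(f + 10)*j(-4) = (-40 + 10)*(-5 - 1*(-4)) = -30*(-5 + 4) = -30*(-1) = 30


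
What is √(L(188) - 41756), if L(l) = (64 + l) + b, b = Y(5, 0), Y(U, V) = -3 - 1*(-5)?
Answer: I*√41502 ≈ 203.72*I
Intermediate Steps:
Y(U, V) = 2 (Y(U, V) = -3 + 5 = 2)
b = 2
L(l) = 66 + l (L(l) = (64 + l) + 2 = 66 + l)
√(L(188) - 41756) = √((66 + 188) - 41756) = √(254 - 41756) = √(-41502) = I*√41502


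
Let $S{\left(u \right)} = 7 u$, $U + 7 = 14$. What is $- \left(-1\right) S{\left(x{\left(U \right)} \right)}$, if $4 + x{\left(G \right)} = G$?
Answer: $21$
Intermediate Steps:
$U = 7$ ($U = -7 + 14 = 7$)
$x{\left(G \right)} = -4 + G$
$- \left(-1\right) S{\left(x{\left(U \right)} \right)} = - \left(-1\right) 7 \left(-4 + 7\right) = - \left(-1\right) 7 \cdot 3 = - \left(-1\right) 21 = \left(-1\right) \left(-21\right) = 21$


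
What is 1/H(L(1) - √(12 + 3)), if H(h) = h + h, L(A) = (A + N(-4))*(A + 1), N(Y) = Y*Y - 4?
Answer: 13/661 + √15/1322 ≈ 0.022597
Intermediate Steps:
N(Y) = -4 + Y² (N(Y) = Y² - 4 = -4 + Y²)
L(A) = (1 + A)*(12 + A) (L(A) = (A + (-4 + (-4)²))*(A + 1) = (A + (-4 + 16))*(1 + A) = (A + 12)*(1 + A) = (12 + A)*(1 + A) = (1 + A)*(12 + A))
H(h) = 2*h
1/H(L(1) - √(12 + 3)) = 1/(2*((12 + 1² + 13*1) - √(12 + 3))) = 1/(2*((12 + 1 + 13) - √15)) = 1/(2*(26 - √15)) = 1/(52 - 2*√15)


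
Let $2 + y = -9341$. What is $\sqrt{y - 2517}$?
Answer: $2 i \sqrt{2965} \approx 108.9 i$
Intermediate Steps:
$y = -9343$ ($y = -2 - 9341 = -9343$)
$\sqrt{y - 2517} = \sqrt{-9343 - 2517} = \sqrt{-11860} = 2 i \sqrt{2965}$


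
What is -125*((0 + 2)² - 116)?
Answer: 14000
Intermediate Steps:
-125*((0 + 2)² - 116) = -125*(2² - 116) = -125*(4 - 116) = -125*(-112) = 14000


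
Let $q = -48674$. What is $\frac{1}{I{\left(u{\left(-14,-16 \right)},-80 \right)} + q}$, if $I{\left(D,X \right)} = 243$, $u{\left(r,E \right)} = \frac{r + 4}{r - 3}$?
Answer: $- \frac{1}{48431} \approx -2.0648 \cdot 10^{-5}$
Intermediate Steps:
$u{\left(r,E \right)} = \frac{4 + r}{-3 + r}$
$\frac{1}{I{\left(u{\left(-14,-16 \right)},-80 \right)} + q} = \frac{1}{243 - 48674} = \frac{1}{-48431} = - \frac{1}{48431}$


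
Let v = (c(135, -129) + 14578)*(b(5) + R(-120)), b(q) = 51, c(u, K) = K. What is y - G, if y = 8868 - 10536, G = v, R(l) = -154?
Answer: 1486579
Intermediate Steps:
v = -1488247 (v = (-129 + 14578)*(51 - 154) = 14449*(-103) = -1488247)
G = -1488247
y = -1668
y - G = -1668 - 1*(-1488247) = -1668 + 1488247 = 1486579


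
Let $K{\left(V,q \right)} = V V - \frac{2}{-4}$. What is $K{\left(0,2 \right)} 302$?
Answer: $151$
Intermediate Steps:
$K{\left(V,q \right)} = \frac{1}{2} + V^{2}$ ($K{\left(V,q \right)} = V^{2} - - \frac{1}{2} = V^{2} + \frac{1}{2} = \frac{1}{2} + V^{2}$)
$K{\left(0,2 \right)} 302 = \left(\frac{1}{2} + 0^{2}\right) 302 = \left(\frac{1}{2} + 0\right) 302 = \frac{1}{2} \cdot 302 = 151$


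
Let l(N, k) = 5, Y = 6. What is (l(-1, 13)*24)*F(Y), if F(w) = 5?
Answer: 600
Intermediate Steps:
(l(-1, 13)*24)*F(Y) = (5*24)*5 = 120*5 = 600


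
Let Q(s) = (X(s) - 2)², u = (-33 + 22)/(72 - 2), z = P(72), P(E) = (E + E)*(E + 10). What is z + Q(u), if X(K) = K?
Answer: 57882001/4900 ≈ 11813.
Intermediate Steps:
P(E) = 2*E*(10 + E) (P(E) = (2*E)*(10 + E) = 2*E*(10 + E))
z = 11808 (z = 2*72*(10 + 72) = 2*72*82 = 11808)
u = -11/70 ≈ -0.15714
Q(s) = (-2 + s)² (Q(s) = (s - 2)² = (-2 + s)²)
z + Q(u) = 11808 + (-2 - 11/70)² = 11808 + (-151/70)² = 11808 + 22801/4900 = 57882001/4900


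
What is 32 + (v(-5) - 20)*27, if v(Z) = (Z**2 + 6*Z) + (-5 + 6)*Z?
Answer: -778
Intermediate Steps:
v(Z) = Z**2 + 7*Z (v(Z) = (Z**2 + 6*Z) + 1*Z = (Z**2 + 6*Z) + Z = Z**2 + 7*Z)
32 + (v(-5) - 20)*27 = 32 + (-5*(7 - 5) - 20)*27 = 32 + (-5*2 - 20)*27 = 32 + (-10 - 20)*27 = 32 - 30*27 = 32 - 810 = -778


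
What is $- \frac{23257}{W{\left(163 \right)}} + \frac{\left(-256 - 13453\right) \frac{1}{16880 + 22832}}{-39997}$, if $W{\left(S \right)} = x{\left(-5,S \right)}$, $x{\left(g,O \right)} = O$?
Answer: $- \frac{36940506379481}{258902820832} \approx -142.68$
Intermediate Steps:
$W{\left(S \right)} = S$
$- \frac{23257}{W{\left(163 \right)}} + \frac{\left(-256 - 13453\right) \frac{1}{16880 + 22832}}{-39997} = - \frac{23257}{163} + \frac{\left(-256 - 13453\right) \frac{1}{16880 + 22832}}{-39997} = \left(-23257\right) \frac{1}{163} + - \frac{13709}{39712} \left(- \frac{1}{39997}\right) = - \frac{23257}{163} + \left(-13709\right) \frac{1}{39712} \left(- \frac{1}{39997}\right) = - \frac{23257}{163} - - \frac{13709}{1588360864} = - \frac{23257}{163} + \frac{13709}{1588360864} = - \frac{36940506379481}{258902820832}$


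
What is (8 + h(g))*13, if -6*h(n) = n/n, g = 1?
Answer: 611/6 ≈ 101.83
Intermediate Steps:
h(n) = -⅙ (h(n) = -n/(6*n) = -⅙*1 = -⅙)
(8 + h(g))*13 = (8 - ⅙)*13 = (47/6)*13 = 611/6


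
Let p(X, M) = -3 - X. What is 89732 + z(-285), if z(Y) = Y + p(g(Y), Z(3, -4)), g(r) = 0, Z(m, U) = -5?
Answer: 89444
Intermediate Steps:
z(Y) = -3 + Y (z(Y) = Y + (-3 - 1*0) = Y + (-3 + 0) = Y - 3 = -3 + Y)
89732 + z(-285) = 89732 + (-3 - 285) = 89732 - 288 = 89444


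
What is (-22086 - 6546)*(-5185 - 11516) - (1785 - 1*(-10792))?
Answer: 478170455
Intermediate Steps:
(-22086 - 6546)*(-5185 - 11516) - (1785 - 1*(-10792)) = -28632*(-16701) - (1785 + 10792) = 478183032 - 1*12577 = 478183032 - 12577 = 478170455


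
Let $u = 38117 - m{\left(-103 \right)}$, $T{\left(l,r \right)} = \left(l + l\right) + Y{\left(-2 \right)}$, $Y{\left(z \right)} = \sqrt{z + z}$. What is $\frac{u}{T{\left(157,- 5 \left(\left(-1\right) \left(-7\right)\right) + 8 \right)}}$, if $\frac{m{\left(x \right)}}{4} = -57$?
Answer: $\frac{1204033}{9860} - \frac{7669 i}{9860} \approx 122.11 - 0.77779 i$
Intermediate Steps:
$m{\left(x \right)} = -228$ ($m{\left(x \right)} = 4 \left(-57\right) = -228$)
$Y{\left(z \right)} = \sqrt{2} \sqrt{z}$ ($Y{\left(z \right)} = \sqrt{2 z} = \sqrt{2} \sqrt{z}$)
$T{\left(l,r \right)} = 2 i + 2 l$ ($T{\left(l,r \right)} = \left(l + l\right) + \sqrt{2} \sqrt{-2} = 2 l + \sqrt{2} i \sqrt{2} = 2 l + 2 i = 2 i + 2 l$)
$u = 38345$ ($u = 38117 - -228 = 38117 + 228 = 38345$)
$\frac{u}{T{\left(157,- 5 \left(\left(-1\right) \left(-7\right)\right) + 8 \right)}} = \frac{38345}{2 i + 2 \cdot 157} = \frac{38345}{2 i + 314} = \frac{38345}{314 + 2 i} = 38345 \frac{314 - 2 i}{98600} = \frac{7669 \left(314 - 2 i\right)}{19720}$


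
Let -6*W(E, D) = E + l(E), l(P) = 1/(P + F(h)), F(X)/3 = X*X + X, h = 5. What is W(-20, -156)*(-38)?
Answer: -26581/210 ≈ -126.58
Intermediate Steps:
F(X) = 3*X + 3*X² (F(X) = 3*(X*X + X) = 3*(X² + X) = 3*(X + X²) = 3*X + 3*X²)
l(P) = 1/(90 + P) (l(P) = 1/(P + 3*5*(1 + 5)) = 1/(P + 3*5*6) = 1/(P + 90) = 1/(90 + P))
W(E, D) = -E/6 - 1/(6*(90 + E)) (W(E, D) = -(E + 1/(90 + E))/6 = -E/6 - 1/(6*(90 + E)))
W(-20, -156)*(-38) = ((-1 - 1*(-20)*(90 - 20))/(6*(90 - 20)))*(-38) = ((⅙)*(-1 - 1*(-20)*70)/70)*(-38) = ((⅙)*(1/70)*(-1 + 1400))*(-38) = ((⅙)*(1/70)*1399)*(-38) = (1399/420)*(-38) = -26581/210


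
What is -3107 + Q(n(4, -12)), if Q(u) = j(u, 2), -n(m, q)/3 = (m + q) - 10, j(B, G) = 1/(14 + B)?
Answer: -211275/68 ≈ -3107.0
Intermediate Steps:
n(m, q) = 30 - 3*m - 3*q (n(m, q) = -3*((m + q) - 10) = -3*(-10 + m + q) = 30 - 3*m - 3*q)
Q(u) = 1/(14 + u)
-3107 + Q(n(4, -12)) = -3107 + 1/(14 + (30 - 3*4 - 3*(-12))) = -3107 + 1/(14 + (30 - 12 + 36)) = -3107 + 1/(14 + 54) = -3107 + 1/68 = -211275/68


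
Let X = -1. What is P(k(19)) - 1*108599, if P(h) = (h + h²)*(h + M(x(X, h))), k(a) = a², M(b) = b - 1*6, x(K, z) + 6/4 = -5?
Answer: 45434078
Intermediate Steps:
x(K, z) = -13/2 (x(K, z) = -3/2 - 5 = -13/2)
M(b) = -6 + b (M(b) = b - 6 = -6 + b)
P(h) = (-25/2 + h)*(h + h²) (P(h) = (h + h²)*(h + (-6 - 13/2)) = (h + h²)*(h - 25/2) = (h + h²)*(-25/2 + h) = (-25/2 + h)*(h + h²))
P(k(19)) - 1*108599 = (½)*19²*(-25 - 23*19² + 2*(19²)²) - 1*108599 = (½)*361*(-25 - 23*361 + 2*361²) - 108599 = (½)*361*(-25 - 8303 + 2*130321) - 108599 = (½)*361*(-25 - 8303 + 260642) - 108599 = (½)*361*252314 - 108599 = 45542677 - 108599 = 45434078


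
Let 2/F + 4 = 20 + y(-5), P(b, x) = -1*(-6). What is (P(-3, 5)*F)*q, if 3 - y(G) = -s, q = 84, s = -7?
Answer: 84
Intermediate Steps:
P(b, x) = 6
y(G) = -4 (y(G) = 3 - (-1)*(-7) = 3 - 1*7 = 3 - 7 = -4)
F = ⅙ (F = 2/(-4 + (20 - 4)) = 2/(-4 + 16) = 2/12 = 2*(1/12) = ⅙ ≈ 0.16667)
(P(-3, 5)*F)*q = (6*(⅙))*84 = 1*84 = 84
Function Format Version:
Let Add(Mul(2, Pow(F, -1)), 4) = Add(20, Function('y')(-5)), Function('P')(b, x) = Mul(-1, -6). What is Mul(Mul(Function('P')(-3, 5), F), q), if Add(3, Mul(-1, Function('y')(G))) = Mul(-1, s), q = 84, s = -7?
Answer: 84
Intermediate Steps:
Function('P')(b, x) = 6
Function('y')(G) = -4 (Function('y')(G) = Add(3, Mul(-1, Mul(-1, -7))) = Add(3, Mul(-1, 7)) = Add(3, -7) = -4)
F = Rational(1, 6) (F = Mul(2, Pow(Add(-4, Add(20, -4)), -1)) = Mul(2, Pow(Add(-4, 16), -1)) = Mul(2, Pow(12, -1)) = Mul(2, Rational(1, 12)) = Rational(1, 6) ≈ 0.16667)
Mul(Mul(Function('P')(-3, 5), F), q) = Mul(Mul(6, Rational(1, 6)), 84) = Mul(1, 84) = 84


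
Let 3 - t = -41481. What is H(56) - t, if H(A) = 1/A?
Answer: -2323103/56 ≈ -41484.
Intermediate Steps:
t = 41484 (t = 3 - 1*(-41481) = 3 + 41481 = 41484)
H(56) - t = 1/56 - 1*41484 = 1/56 - 41484 = -2323103/56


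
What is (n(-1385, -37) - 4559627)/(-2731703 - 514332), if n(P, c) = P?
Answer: 4561012/3246035 ≈ 1.4051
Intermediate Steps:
(n(-1385, -37) - 4559627)/(-2731703 - 514332) = (-1385 - 4559627)/(-2731703 - 514332) = -4561012/(-3246035) = -4561012*(-1/3246035) = 4561012/3246035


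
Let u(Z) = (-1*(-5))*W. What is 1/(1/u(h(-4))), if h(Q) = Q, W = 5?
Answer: 25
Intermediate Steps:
u(Z) = 25 (u(Z) = -1*(-5)*5 = 5*5 = 25)
1/(1/u(h(-4))) = 1/(1/25) = 25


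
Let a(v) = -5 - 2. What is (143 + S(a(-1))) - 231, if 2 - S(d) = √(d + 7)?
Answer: -86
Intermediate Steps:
a(v) = -7
S(d) = 2 - √(7 + d) (S(d) = 2 - √(d + 7) = 2 - √(7 + d))
(143 + S(a(-1))) - 231 = (143 + (2 - √(7 - 7))) - 231 = (143 + (2 - √0)) - 231 = (143 + (2 - 1*0)) - 231 = (143 + (2 + 0)) - 231 = (143 + 2) - 231 = 145 - 231 = -86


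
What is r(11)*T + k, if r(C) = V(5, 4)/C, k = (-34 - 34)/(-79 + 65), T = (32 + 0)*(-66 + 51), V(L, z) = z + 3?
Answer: -23146/77 ≈ -300.60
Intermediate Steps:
V(L, z) = 3 + z
T = -480 (T = 32*(-15) = -480)
k = 34/7 (k = -68/(-14) = -68*(-1/14) = 34/7 ≈ 4.8571)
r(C) = 7/C (r(C) = (3 + 4)/C = 7/C)
r(11)*T + k = (7/11)*(-480) + 34/7 = -3360/11 + 34/7 = -23146/77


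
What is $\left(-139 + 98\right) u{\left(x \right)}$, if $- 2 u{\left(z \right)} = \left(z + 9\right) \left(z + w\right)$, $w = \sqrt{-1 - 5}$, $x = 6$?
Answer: $1845 + \frac{615 i \sqrt{6}}{2} \approx 1845.0 + 753.22 i$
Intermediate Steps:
$w = i \sqrt{6}$ ($w = \sqrt{-6} = i \sqrt{6} \approx 2.4495 i$)
$u{\left(z \right)} = - \frac{\left(9 + z\right) \left(z + i \sqrt{6}\right)}{2}$ ($u{\left(z \right)} = - \frac{\left(z + 9\right) \left(z + i \sqrt{6}\right)}{2} = - \frac{\left(9 + z\right) \left(z + i \sqrt{6}\right)}{2}$)
$\left(-139 + 98\right) u{\left(x \right)} = \left(-139 + 98\right) \left(\left(- \frac{9}{2}\right) 6 - \frac{6^{2}}{2} - \frac{9 i \sqrt{6}}{2} - \frac{1}{2} i 6 \sqrt{6}\right) = - 41 \left(-27 - 18 - \frac{9 i \sqrt{6}}{2} - 3 i \sqrt{6}\right) = - 41 \left(-45 - \frac{15 i \sqrt{6}}{2}\right) = 1845 + \frac{615 i \sqrt{6}}{2}$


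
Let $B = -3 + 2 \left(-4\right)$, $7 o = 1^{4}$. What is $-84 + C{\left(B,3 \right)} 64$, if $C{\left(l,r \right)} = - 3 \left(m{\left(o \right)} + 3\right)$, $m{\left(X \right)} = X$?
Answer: $- \frac{4812}{7} \approx -687.43$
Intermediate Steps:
$o = \frac{1}{7}$ ($o = \frac{1^{4}}{7} = \frac{1}{7} \cdot 1 = \frac{1}{7} \approx 0.14286$)
$B = -11$ ($B = -3 - 8 = -11$)
$C{\left(l,r \right)} = - \frac{66}{7}$ ($C{\left(l,r \right)} = - 3 \left(\frac{1}{7} + 3\right) = \left(-3\right) \frac{22}{7} = - \frac{66}{7}$)
$-84 + C{\left(B,3 \right)} 64 = -84 - \frac{4224}{7} = - \frac{4812}{7}$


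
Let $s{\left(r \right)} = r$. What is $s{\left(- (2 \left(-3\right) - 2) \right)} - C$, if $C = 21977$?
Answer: $-21969$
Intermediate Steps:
$s{\left(- (2 \left(-3\right) - 2) \right)} - C = - (2 \left(-3\right) - 2) - 21977 = - (-6 - 2) - 21977 = \left(-1\right) \left(-8\right) - 21977 = 8 - 21977 = -21969$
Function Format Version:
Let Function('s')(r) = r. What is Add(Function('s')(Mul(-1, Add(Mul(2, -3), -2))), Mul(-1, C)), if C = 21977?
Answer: -21969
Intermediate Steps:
Add(Function('s')(Mul(-1, Add(Mul(2, -3), -2))), Mul(-1, C)) = Add(Mul(-1, Add(Mul(2, -3), -2)), Mul(-1, 21977)) = Add(Mul(-1, Add(-6, -2)), -21977) = Add(Mul(-1, -8), -21977) = Add(8, -21977) = -21969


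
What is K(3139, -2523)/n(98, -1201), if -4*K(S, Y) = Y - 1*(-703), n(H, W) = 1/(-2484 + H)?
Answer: -1085630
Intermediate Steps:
K(S, Y) = -703/4 - Y/4 (K(S, Y) = -(Y - 1*(-703))/4 = -(Y + 703)/4 = -(703 + Y)/4 = -703/4 - Y/4)
K(3139, -2523)/n(98, -1201) = (-703/4 - ¼*(-2523))/(1/(-2484 + 98)) = (-703/4 + 2523/4)/(1/(-2386)) = 455/(-1/2386) = 455*(-2386) = -1085630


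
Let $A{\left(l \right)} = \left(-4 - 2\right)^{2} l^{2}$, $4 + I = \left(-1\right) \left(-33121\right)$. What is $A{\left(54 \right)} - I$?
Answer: $71859$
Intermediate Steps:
$I = 33117$ ($I = -4 - -33121 = -4 + 33121 = 33117$)
$A{\left(l \right)} = 36 l^{2}$ ($A{\left(l \right)} = \left(-6\right)^{2} l^{2} = 36 l^{2}$)
$A{\left(54 \right)} - I = 36 \cdot 54^{2} - 33117 = 36 \cdot 2916 - 33117 = 104976 - 33117 = 71859$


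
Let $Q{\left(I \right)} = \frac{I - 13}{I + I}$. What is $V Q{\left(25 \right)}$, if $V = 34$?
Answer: $\frac{204}{25} \approx 8.16$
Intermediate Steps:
$Q{\left(I \right)} = \frac{-13 + I}{2 I}$
$V Q{\left(25 \right)} = 34 \frac{-13 + 25}{2 \cdot 25} = 34 \cdot \frac{1}{2} \cdot \frac{1}{25} \cdot 12 = 34 \cdot \frac{6}{25} = \frac{204}{25}$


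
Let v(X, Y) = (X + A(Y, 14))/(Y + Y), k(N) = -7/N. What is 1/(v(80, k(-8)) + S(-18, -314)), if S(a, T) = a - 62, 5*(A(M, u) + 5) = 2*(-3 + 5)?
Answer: -35/1284 ≈ -0.027259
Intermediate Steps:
A(M, u) = -21/5 (A(M, u) = -5 + (2*(-3 + 5))/5 = -5 + (2*2)/5 = -5 + (1/5)*4 = -5 + 4/5 = -21/5)
S(a, T) = -62 + a
v(X, Y) = (-21/5 + X)/(2*Y) (v(X, Y) = (X - 21/5)/(Y + Y) = (-21/5 + X)/((2*Y)) = (-21/5 + X)*(1/(2*Y)) = (-21/5 + X)/(2*Y))
1/(v(80, k(-8)) + S(-18, -314)) = 1/((-21 + 5*80)/(10*((-7/(-8)))) + (-62 - 18)) = 1/((-21 + 400)/(10*((-7*(-1/8)))) - 80) = 1/((1/10)*379/(7/8) - 80) = 1/((1/10)*(8/7)*379 - 80) = 1/(1516/35 - 80) = 1/(-1284/35) = -35/1284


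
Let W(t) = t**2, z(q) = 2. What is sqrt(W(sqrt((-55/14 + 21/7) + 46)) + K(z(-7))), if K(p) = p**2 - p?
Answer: sqrt(9226)/14 ≈ 6.8609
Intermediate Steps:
sqrt(W(sqrt((-55/14 + 21/7) + 46)) + K(z(-7))) = sqrt((sqrt((-55/14 + 21/7) + 46))**2 + 2*(-1 + 2)) = sqrt((sqrt((-55*1/14 + 21*(1/7)) + 46))**2 + 2*1) = sqrt((sqrt((-55/14 + 3) + 46))**2 + 2) = sqrt((sqrt(-13/14 + 46))**2 + 2) = sqrt((sqrt(631/14))**2 + 2) = sqrt((sqrt(8834)/14)**2 + 2) = sqrt(631/14 + 2) = sqrt(659/14) = sqrt(9226)/14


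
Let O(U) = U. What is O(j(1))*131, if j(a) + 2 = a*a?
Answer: -131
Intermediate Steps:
j(a) = -2 + a**2 (j(a) = -2 + a*a = -2 + a**2)
O(j(1))*131 = (-2 + 1**2)*131 = (-2 + 1)*131 = -1*131 = -131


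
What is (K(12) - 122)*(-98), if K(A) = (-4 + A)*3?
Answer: 9604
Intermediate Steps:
K(A) = -12 + 3*A
(K(12) - 122)*(-98) = ((-12 + 3*12) - 122)*(-98) = ((-12 + 36) - 122)*(-98) = (24 - 122)*(-98) = -98*(-98) = 9604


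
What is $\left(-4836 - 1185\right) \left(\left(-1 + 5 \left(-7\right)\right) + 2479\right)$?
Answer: $-14709303$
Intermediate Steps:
$\left(-4836 - 1185\right) \left(\left(-1 + 5 \left(-7\right)\right) + 2479\right) = - 6021 \left(\left(-1 - 35\right) + 2479\right) = - 6021 \left(-36 + 2479\right) = \left(-6021\right) 2443 = -14709303$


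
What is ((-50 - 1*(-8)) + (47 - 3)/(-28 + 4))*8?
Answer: -1052/3 ≈ -350.67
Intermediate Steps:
((-50 - 1*(-8)) + (47 - 3)/(-28 + 4))*8 = ((-50 + 8) + 44/(-24))*8 = (-42 + 44*(-1/24))*8 = (-42 - 11/6)*8 = -263/6*8 = -1052/3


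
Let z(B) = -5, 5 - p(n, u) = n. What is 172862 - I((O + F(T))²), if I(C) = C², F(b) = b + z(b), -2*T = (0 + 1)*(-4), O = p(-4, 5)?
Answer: 171566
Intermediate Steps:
p(n, u) = 5 - n
O = 9 (O = 5 - 1*(-4) = 5 + 4 = 9)
T = 2 (T = -(0 + 1)*(-4)/2 = -(-4)/2 = -½*(-4) = 2)
F(b) = -5 + b (F(b) = b - 5 = -5 + b)
172862 - I((O + F(T))²) = 172862 - ((9 + (-5 + 2))²)² = 172862 - ((9 - 3)²)² = 172862 - (6²)² = 172862 - 1*36² = 172862 - 1*1296 = 172862 - 1296 = 171566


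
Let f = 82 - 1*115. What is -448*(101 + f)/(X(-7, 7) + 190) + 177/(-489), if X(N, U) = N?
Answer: -4976429/29829 ≈ -166.83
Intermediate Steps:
f = -33 (f = 82 - 115 = -33)
-448*(101 + f)/(X(-7, 7) + 190) + 177/(-489) = -448*(101 - 33)/(-7 + 190) + 177/(-489) = -448/(183/68) + 177*(-1/489) = -448/(183*(1/68)) - 59/163 = -448/183/68 - 59/163 = -448*68/183 - 59/163 = -30464/183 - 59/163 = -4976429/29829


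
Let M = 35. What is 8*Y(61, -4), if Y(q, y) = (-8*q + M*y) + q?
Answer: -4536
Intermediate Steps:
Y(q, y) = -7*q + 35*y (Y(q, y) = (-8*q + 35*y) + q = -7*q + 35*y)
8*Y(61, -4) = 8*(-7*61 + 35*(-4)) = 8*(-427 - 140) = 8*(-567) = -4536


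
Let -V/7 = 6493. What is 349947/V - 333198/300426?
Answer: -2863746660/325111003 ≈ -8.8085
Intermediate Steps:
V = -45451 (V = -7*6493 = -45451)
349947/V - 333198/300426 = 349947/(-45451) - 333198/300426 = 349947*(-1/45451) - 333198*1/300426 = -349947/45451 - 55533/50071 = -2863746660/325111003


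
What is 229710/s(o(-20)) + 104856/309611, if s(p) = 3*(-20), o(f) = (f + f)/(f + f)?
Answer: -2370481715/619222 ≈ -3828.2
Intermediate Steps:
o(f) = 1 (o(f) = (2*f)/((2*f)) = (2*f)*(1/(2*f)) = 1)
s(p) = -60
229710/s(o(-20)) + 104856/309611 = 229710/(-60) + 104856/309611 = 229710*(-1/60) + 104856*(1/309611) = -7657/2 + 104856/309611 = -2370481715/619222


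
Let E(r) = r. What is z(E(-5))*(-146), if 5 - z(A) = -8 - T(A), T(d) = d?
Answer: -1168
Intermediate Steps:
z(A) = 13 + A (z(A) = 5 - (-8 - A) = 5 + (8 + A) = 13 + A)
z(E(-5))*(-146) = (13 - 5)*(-146) = 8*(-146) = -1168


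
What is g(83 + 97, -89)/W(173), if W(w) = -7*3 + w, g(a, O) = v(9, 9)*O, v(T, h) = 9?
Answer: -801/152 ≈ -5.2697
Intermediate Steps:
g(a, O) = 9*O
W(w) = -21 + w
g(83 + 97, -89)/W(173) = (9*(-89))/(-21 + 173) = -801/152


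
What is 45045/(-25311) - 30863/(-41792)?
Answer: -2567243/2465728 ≈ -1.0412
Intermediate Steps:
45045/(-25311) - 30863/(-41792) = 45045*(-1/25311) - 30863*(-1/41792) = -105/59 + 30863/41792 = -2567243/2465728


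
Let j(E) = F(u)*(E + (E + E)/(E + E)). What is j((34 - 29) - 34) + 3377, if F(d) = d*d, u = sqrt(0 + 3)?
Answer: 3293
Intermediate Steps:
u = sqrt(3) ≈ 1.7320
F(d) = d**2
j(E) = 3 + 3*E (j(E) = (sqrt(3))**2*(E + (E + E)/(E + E)) = 3*(E + (2*E)/((2*E))) = 3*(E + (2*E)*(1/(2*E))) = 3*(E + 1) = 3*(1 + E) = 3 + 3*E)
j((34 - 29) - 34) + 3377 = (3 + 3*((34 - 29) - 34)) + 3377 = (3 + 3*(5 - 34)) + 3377 = (3 + 3*(-29)) + 3377 = (3 - 87) + 3377 = -84 + 3377 = 3293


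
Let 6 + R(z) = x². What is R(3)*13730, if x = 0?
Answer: -82380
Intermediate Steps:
R(z) = -6 (R(z) = -6 + 0² = -6 + 0 = -6)
R(3)*13730 = -6*13730 = -82380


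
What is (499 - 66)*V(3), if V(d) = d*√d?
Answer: 1299*√3 ≈ 2249.9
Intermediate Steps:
V(d) = d^(3/2)
(499 - 66)*V(3) = (499 - 66)*3^(3/2) = 433*(3*√3) = 1299*√3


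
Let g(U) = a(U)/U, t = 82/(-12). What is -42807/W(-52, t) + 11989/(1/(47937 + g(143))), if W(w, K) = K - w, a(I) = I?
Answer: 155751215980/271 ≈ 5.7473e+8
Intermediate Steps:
t = -41/6 (t = 82*(-1/12) = -41/6 ≈ -6.8333)
g(U) = 1 (g(U) = U/U = 1)
-42807/W(-52, t) + 11989/(1/(47937 + g(143))) = -42807/(-41/6 - 1*(-52)) + 11989/(1/(47937 + 1)) = -42807/(-41/6 + 52) + 11989/(1/47938) = -42807/271/6 + 11989/(1/47938) = -42807*6/271 + 11989*47938 = -256842/271 + 574728682 = 155751215980/271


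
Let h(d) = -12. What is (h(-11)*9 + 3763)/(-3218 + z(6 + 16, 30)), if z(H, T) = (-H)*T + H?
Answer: -3655/3856 ≈ -0.94787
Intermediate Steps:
z(H, T) = H - H*T (z(H, T) = -H*T + H = H - H*T)
(h(-11)*9 + 3763)/(-3218 + z(6 + 16, 30)) = (-12*9 + 3763)/(-3218 + (6 + 16)*(1 - 1*30)) = (-108 + 3763)/(-3218 + 22*(1 - 30)) = 3655/(-3218 + 22*(-29)) = 3655/(-3218 - 638) = 3655/(-3856) = 3655*(-1/3856) = -3655/3856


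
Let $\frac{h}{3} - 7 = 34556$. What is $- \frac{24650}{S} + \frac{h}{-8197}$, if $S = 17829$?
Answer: $- \frac{292961033}{20877759} \approx -14.032$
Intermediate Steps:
$h = 103689$ ($h = 21 + 3 \cdot 34556 = 21 + 103668 = 103689$)
$- \frac{24650}{S} + \frac{h}{-8197} = - \frac{24650}{17829} + \frac{103689}{-8197} = \left(-24650\right) \frac{1}{17829} + 103689 \left(- \frac{1}{8197}\right) = - \frac{24650}{17829} - \frac{103689}{8197} = - \frac{292961033}{20877759}$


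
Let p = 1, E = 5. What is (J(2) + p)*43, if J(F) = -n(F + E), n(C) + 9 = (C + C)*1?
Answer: -172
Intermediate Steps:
n(C) = -9 + 2*C (n(C) = -9 + (C + C)*1 = -9 + (2*C)*1 = -9 + 2*C)
J(F) = -1 - 2*F (J(F) = -(-9 + 2*(F + 5)) = -(-9 + 2*(5 + F)) = -(-9 + (10 + 2*F)) = -(1 + 2*F) = -1 - 2*F)
(J(2) + p)*43 = ((-1 - 2*2) + 1)*43 = ((-1 - 4) + 1)*43 = (-5 + 1)*43 = -4*43 = -172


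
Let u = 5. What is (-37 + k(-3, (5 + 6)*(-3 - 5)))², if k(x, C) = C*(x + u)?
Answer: 45369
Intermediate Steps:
k(x, C) = C*(5 + x) (k(x, C) = C*(x + 5) = C*(5 + x))
(-37 + k(-3, (5 + 6)*(-3 - 5)))² = (-37 + ((5 + 6)*(-3 - 5))*(5 - 3))² = (-37 + (11*(-8))*2)² = (-37 - 88*2)² = (-37 - 176)² = (-213)² = 45369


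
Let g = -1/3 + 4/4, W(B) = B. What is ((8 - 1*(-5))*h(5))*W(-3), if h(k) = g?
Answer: -26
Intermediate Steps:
g = ⅔ (g = -1*⅓ + 4*(¼) = -⅓ + 1 = ⅔ ≈ 0.66667)
h(k) = ⅔
((8 - 1*(-5))*h(5))*W(-3) = ((8 - 1*(-5))*(⅔))*(-3) = ((8 + 5)*(⅔))*(-3) = (13*(⅔))*(-3) = (26/3)*(-3) = -26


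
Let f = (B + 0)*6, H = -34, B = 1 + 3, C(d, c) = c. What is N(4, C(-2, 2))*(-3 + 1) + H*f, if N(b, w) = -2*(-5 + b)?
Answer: -820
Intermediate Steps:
B = 4
N(b, w) = 10 - 2*b
f = 24 (f = (4 + 0)*6 = 4*6 = 24)
N(4, C(-2, 2))*(-3 + 1) + H*f = (10 - 2*4)*(-3 + 1) - 34*24 = (10 - 8)*(-2) - 816 = 2*(-2) - 816 = -4 - 816 = -820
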